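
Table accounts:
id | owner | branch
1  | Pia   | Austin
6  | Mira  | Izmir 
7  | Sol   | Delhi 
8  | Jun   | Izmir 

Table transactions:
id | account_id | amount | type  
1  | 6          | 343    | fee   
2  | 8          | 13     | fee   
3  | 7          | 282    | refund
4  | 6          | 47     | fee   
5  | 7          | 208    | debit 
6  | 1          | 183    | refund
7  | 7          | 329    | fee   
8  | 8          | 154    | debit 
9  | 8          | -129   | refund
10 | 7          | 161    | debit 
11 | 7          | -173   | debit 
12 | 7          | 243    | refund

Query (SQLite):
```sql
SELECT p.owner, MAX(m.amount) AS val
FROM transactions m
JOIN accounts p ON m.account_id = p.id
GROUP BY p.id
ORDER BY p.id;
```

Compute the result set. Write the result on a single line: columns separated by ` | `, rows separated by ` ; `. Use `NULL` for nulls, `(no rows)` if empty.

Join each transactions row to its accounts via account_id.
Group joined rows by accounts.id; compute MAX(m.amount) per group.
  1: ids {6} → MAX(m.amount)=183
  6: ids {1, 4} → MAX(m.amount)=343
  7: ids {3, 5, 7, 10, 11, 12} → MAX(m.amount)=329
  8: ids {2, 8, 9} → MAX(m.amount)=154

Pia | 183 ; Mira | 343 ; Sol | 329 ; Jun | 154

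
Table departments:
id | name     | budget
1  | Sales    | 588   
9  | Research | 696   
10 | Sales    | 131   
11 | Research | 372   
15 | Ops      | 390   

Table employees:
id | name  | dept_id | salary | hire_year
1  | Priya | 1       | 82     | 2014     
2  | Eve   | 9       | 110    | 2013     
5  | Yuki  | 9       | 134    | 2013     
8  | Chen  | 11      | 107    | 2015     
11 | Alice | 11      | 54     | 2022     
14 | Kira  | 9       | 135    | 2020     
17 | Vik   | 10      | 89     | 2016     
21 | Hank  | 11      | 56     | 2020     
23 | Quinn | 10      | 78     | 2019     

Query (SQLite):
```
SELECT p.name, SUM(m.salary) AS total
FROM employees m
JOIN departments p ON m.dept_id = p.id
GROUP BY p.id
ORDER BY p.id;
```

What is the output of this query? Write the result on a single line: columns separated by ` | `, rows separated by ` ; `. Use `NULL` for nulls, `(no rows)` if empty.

Join each employees row to its departments via dept_id.
Group joined rows by departments.id; compute SUM(m.salary) per group.
  1: ids {1} → SUM(m.salary)=82
  9: ids {2, 5, 14} → SUM(m.salary)=379
  10: ids {17, 23} → SUM(m.salary)=167
  11: ids {8, 11, 21} → SUM(m.salary)=217

Sales | 82 ; Research | 379 ; Sales | 167 ; Research | 217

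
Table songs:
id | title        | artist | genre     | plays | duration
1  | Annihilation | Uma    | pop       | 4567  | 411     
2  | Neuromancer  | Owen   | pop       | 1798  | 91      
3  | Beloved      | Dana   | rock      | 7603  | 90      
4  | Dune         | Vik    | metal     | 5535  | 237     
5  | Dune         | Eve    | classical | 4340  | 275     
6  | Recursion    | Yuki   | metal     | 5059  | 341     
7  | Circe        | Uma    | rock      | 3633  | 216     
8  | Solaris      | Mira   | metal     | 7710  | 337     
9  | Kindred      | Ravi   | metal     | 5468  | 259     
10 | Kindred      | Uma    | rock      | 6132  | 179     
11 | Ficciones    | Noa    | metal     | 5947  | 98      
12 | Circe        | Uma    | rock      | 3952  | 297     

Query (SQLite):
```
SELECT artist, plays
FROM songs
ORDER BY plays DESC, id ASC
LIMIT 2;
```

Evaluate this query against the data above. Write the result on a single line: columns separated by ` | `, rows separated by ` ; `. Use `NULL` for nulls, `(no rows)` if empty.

Mira | 7710 ; Dana | 7603

Sort by plays desc, tiebreak id asc: (7710, id=8), (7603, id=3), (6132, id=10), (5947, id=11), (5535, id=4) …. Take first 2.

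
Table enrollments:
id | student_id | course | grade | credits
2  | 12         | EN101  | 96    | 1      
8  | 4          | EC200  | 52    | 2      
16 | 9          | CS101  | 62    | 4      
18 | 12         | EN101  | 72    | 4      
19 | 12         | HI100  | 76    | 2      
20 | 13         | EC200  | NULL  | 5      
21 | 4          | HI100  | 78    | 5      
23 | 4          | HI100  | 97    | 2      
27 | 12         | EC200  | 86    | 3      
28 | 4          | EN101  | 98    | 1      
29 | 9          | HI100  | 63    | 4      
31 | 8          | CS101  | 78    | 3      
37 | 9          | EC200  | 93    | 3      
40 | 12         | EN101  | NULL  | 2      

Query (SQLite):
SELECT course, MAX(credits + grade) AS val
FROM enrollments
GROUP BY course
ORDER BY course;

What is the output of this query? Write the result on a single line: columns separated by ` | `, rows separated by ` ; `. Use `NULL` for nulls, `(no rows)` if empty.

CS101 | 81 ; EC200 | 96 ; EN101 | 99 ; HI100 | 99

For each row compute credits + grade.
Group by course; take MAX of the expression per group.
  CS101: ids {16, 31} → MAX(credits + grade)=81
  EC200: ids {8, 20, 27, 37} → MAX(credits + grade)=96
  EN101: ids {2, 18, 28, 40} → MAX(credits + grade)=99
  HI100: ids {19, 21, 23, 29} → MAX(credits + grade)=99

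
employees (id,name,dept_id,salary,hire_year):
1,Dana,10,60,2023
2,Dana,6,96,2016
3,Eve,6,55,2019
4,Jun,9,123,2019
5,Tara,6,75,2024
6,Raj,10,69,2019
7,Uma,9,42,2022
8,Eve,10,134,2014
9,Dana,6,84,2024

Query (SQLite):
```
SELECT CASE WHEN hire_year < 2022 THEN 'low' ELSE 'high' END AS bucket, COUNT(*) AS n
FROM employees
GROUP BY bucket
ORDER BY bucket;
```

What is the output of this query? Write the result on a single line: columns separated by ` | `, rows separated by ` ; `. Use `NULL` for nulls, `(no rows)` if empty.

high | 4 ; low | 5

Bucket rows by hire_year < 2022 → 'low' else 'high'; count each bucket.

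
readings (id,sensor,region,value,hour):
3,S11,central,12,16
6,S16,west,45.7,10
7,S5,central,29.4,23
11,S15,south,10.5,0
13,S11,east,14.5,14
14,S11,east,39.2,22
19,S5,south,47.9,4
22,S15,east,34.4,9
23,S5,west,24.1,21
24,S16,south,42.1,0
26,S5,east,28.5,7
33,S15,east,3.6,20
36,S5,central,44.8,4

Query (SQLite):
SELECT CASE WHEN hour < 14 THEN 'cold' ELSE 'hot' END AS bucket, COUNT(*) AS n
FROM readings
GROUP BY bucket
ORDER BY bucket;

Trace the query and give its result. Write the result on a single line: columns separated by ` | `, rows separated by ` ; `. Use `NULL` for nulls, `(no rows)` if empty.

Bucket rows by hour < 14 → 'cold' else 'hot'; count each bucket.

cold | 7 ; hot | 6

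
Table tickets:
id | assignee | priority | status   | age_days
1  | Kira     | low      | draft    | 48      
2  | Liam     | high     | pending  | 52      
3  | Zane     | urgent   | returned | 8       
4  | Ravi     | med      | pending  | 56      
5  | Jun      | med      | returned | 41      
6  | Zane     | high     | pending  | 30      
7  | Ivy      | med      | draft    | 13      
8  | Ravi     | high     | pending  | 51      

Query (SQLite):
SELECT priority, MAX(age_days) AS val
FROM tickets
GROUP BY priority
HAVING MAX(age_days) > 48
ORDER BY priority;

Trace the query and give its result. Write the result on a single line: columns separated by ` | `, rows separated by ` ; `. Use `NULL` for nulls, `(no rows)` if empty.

high | 52 ; med | 56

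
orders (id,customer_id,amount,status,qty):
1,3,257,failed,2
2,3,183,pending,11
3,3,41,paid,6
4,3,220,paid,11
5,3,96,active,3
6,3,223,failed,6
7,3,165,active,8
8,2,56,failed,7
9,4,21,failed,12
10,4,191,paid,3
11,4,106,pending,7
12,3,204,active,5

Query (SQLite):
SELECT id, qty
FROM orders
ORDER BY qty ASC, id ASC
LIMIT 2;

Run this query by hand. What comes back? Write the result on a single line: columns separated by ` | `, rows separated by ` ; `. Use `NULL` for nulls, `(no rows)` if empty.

1 | 2 ; 5 | 3

Sort by qty asc, tiebreak id asc: (2, id=1), (3, id=5), (3, id=10), (5, id=12), (6, id=3) …. Take first 2.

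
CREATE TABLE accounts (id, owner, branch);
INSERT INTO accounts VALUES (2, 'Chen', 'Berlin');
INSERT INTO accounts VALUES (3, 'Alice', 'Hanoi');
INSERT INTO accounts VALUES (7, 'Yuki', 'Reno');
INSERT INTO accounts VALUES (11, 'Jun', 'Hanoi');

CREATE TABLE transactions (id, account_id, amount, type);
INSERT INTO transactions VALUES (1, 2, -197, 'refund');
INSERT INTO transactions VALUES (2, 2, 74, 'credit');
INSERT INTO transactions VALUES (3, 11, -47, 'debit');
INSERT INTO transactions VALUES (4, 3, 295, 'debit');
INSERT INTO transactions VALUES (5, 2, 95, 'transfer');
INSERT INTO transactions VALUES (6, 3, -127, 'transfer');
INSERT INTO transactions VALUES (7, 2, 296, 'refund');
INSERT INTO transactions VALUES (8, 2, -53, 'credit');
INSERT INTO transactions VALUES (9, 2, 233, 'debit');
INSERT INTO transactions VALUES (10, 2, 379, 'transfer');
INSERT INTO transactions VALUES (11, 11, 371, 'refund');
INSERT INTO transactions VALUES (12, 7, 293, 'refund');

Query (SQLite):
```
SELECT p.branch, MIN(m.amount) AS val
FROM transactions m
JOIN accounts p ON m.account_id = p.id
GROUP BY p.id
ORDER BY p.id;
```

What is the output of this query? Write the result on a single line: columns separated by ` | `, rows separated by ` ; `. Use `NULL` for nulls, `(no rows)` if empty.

Join each transactions row to its accounts via account_id.
Group joined rows by accounts.id; compute MIN(m.amount) per group.
  2: ids {1, 2, 5, 7, 8, 9, 10} → MIN(m.amount)=-197
  3: ids {4, 6} → MIN(m.amount)=-127
  7: ids {12} → MIN(m.amount)=293
  11: ids {3, 11} → MIN(m.amount)=-47

Berlin | -197 ; Hanoi | -127 ; Reno | 293 ; Hanoi | -47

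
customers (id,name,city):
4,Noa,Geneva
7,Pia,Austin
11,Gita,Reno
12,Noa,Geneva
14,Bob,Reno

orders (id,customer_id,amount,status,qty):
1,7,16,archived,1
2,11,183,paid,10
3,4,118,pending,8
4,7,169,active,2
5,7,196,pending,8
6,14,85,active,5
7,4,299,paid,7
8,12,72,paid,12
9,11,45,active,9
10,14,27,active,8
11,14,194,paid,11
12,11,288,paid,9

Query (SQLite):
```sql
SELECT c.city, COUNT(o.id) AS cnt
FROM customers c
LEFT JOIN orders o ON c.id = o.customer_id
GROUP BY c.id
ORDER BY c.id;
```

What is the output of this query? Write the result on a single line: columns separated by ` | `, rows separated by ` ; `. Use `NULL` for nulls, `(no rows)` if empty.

LEFT JOIN keeps every customers row; unmatched ones get NULL for orders columns.
Group by customers.id and compute COUNT(o.id). COUNT(col) of an all-NULL group is 0.
  4: ids {3, 7} → COUNT(o.id)=2
  7: ids {1, 4, 5} → COUNT(o.id)=3
  11: ids {2, 9, 12} → COUNT(o.id)=3
  12: ids {8} → COUNT(o.id)=1
  14: ids {6, 10, 11} → COUNT(o.id)=3

Geneva | 2 ; Austin | 3 ; Reno | 3 ; Geneva | 1 ; Reno | 3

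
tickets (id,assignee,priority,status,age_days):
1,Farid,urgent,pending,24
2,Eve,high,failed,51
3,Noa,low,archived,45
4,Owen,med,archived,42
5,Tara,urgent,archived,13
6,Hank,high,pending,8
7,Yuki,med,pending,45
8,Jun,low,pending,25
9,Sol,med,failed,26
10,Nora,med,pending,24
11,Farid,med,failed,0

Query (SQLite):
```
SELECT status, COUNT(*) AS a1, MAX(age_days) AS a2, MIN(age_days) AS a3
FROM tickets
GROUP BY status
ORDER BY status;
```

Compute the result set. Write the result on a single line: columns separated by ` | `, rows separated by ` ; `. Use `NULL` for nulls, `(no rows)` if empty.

archived | 3 | 45 | 13 ; failed | 3 | 51 | 0 ; pending | 5 | 45 | 8

Group tickets by status.
Per group compute: COUNT(*), MAX(age_days), MIN(age_days).
  archived: ids {3, 4, 5} → COUNT(*)=3, MAX(age_days)=45, MIN(age_days)=13
  failed: ids {2, 9, 11} → COUNT(*)=3, MAX(age_days)=51, MIN(age_days)=0
  pending: ids {1, 6, 7, 8, 10} → COUNT(*)=5, MAX(age_days)=45, MIN(age_days)=8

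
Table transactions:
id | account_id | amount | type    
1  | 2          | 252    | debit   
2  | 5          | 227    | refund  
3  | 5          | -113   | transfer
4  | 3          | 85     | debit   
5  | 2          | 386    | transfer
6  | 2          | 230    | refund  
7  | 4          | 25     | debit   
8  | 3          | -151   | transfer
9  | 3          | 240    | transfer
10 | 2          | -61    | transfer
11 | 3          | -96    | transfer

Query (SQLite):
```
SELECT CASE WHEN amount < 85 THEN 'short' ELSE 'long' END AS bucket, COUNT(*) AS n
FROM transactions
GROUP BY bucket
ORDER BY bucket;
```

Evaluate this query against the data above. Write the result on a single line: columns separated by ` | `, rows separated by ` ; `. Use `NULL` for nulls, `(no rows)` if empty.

long | 6 ; short | 5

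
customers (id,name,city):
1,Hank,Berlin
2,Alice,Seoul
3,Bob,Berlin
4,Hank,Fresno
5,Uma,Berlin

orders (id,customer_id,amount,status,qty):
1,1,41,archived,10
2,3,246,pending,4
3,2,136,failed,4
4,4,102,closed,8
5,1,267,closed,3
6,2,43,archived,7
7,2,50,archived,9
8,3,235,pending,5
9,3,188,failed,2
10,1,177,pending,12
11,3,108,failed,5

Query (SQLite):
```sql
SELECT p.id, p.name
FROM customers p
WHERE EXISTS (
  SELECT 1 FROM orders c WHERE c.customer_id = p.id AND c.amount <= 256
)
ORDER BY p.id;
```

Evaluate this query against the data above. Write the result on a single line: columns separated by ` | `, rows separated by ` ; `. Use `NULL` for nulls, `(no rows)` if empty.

For each customers row, check whether any orders with matching customer_id has amount <= 256.
Keep rows where that is true.

1 | Hank ; 2 | Alice ; 3 | Bob ; 4 | Hank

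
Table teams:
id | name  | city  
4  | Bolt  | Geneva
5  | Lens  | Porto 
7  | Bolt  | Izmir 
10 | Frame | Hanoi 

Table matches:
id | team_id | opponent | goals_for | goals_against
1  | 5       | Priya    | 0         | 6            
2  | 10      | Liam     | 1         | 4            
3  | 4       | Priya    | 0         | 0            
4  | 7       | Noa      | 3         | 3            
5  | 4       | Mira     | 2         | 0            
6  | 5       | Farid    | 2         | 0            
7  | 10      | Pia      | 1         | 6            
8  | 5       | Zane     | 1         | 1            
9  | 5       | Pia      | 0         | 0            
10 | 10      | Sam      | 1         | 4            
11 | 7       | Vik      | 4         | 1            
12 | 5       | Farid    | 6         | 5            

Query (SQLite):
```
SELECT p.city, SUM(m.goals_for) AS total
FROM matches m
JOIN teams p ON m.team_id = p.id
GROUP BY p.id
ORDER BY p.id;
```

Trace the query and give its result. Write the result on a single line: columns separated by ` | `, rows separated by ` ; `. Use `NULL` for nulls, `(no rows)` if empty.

Join each matches row to its teams via team_id.
Group joined rows by teams.id; compute SUM(m.goals_for) per group.
  4: ids {3, 5} → SUM(m.goals_for)=2
  5: ids {1, 6, 8, 9, 12} → SUM(m.goals_for)=9
  7: ids {4, 11} → SUM(m.goals_for)=7
  10: ids {2, 7, 10} → SUM(m.goals_for)=3

Geneva | 2 ; Porto | 9 ; Izmir | 7 ; Hanoi | 3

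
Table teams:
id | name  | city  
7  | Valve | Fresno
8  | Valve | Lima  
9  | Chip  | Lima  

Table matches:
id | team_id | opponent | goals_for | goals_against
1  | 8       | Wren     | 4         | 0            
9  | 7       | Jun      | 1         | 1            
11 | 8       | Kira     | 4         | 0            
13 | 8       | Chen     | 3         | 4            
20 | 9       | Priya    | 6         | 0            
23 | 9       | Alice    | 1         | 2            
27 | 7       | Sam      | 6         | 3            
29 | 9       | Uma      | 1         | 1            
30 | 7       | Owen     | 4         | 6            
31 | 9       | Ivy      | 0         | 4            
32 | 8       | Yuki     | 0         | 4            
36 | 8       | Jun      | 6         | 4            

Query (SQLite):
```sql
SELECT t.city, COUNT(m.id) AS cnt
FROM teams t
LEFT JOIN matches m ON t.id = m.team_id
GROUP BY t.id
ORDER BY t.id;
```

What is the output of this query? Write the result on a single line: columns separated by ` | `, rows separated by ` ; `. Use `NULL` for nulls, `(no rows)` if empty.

Fresno | 3 ; Lima | 5 ; Lima | 4

LEFT JOIN keeps every teams row; unmatched ones get NULL for matches columns.
Group by teams.id and compute COUNT(m.id). COUNT(col) of an all-NULL group is 0.
  7: ids {9, 27, 30} → COUNT(m.id)=3
  8: ids {1, 11, 13, 32, 36} → COUNT(m.id)=5
  9: ids {20, 23, 29, 31} → COUNT(m.id)=4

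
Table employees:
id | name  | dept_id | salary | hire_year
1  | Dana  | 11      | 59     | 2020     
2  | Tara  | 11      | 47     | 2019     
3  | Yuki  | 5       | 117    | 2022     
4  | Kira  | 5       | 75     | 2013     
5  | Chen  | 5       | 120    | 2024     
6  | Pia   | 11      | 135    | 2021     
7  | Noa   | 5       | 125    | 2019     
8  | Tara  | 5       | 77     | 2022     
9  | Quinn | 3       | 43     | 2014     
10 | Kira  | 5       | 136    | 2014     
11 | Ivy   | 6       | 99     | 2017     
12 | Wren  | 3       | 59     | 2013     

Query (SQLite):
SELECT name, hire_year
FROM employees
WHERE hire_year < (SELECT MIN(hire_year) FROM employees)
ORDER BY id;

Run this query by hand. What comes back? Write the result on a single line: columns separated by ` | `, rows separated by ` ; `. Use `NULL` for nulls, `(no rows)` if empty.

(no rows)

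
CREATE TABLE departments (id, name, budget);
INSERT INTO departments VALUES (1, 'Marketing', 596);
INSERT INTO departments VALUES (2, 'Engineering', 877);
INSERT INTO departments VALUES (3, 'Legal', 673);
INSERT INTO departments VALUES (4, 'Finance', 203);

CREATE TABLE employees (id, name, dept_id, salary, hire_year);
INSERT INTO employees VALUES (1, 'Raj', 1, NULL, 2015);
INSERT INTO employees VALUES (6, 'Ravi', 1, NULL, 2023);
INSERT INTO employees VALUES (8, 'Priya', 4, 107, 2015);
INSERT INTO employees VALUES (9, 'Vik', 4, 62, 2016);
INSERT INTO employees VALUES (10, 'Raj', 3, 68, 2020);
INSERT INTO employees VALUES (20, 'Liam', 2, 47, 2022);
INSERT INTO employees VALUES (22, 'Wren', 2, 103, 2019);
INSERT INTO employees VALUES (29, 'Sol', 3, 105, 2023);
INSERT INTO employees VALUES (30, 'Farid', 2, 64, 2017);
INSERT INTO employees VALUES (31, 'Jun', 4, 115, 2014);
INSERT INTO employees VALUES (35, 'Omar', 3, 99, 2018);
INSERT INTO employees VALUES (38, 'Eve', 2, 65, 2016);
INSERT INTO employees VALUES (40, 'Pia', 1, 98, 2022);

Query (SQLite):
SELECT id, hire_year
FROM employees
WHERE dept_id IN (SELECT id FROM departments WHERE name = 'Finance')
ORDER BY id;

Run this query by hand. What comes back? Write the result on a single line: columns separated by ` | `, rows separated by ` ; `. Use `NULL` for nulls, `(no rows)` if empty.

Inner query: departments.id where name = 'Finance'.
Outer: keep employees rows whose dept_id is in that set.
Inner query → {4}

8 | 2015 ; 9 | 2016 ; 31 | 2014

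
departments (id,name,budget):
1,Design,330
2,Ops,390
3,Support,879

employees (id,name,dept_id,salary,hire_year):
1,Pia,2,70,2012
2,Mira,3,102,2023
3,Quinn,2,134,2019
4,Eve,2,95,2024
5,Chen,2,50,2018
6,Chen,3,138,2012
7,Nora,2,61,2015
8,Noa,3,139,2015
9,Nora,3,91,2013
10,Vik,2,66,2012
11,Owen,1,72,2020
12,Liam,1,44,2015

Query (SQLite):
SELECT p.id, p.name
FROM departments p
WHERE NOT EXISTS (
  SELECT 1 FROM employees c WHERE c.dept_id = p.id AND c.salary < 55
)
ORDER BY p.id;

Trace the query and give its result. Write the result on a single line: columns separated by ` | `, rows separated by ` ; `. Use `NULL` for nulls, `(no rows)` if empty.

3 | Support

For each departments row, check whether any employees with matching dept_id has salary < 55.
Keep rows where that is false.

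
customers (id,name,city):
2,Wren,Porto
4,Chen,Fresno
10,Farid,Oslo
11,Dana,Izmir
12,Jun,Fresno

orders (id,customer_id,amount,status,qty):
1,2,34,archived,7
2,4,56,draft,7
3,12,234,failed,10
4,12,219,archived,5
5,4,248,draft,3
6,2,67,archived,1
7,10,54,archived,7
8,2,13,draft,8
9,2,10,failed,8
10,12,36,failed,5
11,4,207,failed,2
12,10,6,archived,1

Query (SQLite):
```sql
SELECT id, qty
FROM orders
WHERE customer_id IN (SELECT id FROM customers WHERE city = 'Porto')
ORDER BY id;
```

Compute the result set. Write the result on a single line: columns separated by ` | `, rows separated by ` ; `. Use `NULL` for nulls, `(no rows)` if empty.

Inner query: customers.id where city = 'Porto'.
Outer: keep orders rows whose customer_id is in that set.
Inner query → {2}

1 | 7 ; 6 | 1 ; 8 | 8 ; 9 | 8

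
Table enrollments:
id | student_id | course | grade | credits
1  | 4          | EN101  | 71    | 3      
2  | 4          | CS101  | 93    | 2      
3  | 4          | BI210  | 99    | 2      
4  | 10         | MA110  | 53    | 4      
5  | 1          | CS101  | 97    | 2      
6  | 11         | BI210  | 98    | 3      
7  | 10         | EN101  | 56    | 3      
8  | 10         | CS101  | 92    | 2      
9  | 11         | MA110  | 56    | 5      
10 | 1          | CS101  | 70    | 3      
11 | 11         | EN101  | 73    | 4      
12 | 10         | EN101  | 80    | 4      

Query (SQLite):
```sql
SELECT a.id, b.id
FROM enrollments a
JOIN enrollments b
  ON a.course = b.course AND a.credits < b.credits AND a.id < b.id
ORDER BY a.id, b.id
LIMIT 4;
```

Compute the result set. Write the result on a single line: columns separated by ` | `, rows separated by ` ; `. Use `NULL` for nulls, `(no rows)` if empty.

1 | 11 ; 1 | 12 ; 2 | 10 ; 3 | 6

Pairs (a,b) with same course, a.credits < b.credits, a.id < b.id.
course groups: BI210:{3,6} CS101:{2,5,8,10} EN101:{1,7,11,12} MA110:{4,9}
Ordered by (a.id, b.id); first 4.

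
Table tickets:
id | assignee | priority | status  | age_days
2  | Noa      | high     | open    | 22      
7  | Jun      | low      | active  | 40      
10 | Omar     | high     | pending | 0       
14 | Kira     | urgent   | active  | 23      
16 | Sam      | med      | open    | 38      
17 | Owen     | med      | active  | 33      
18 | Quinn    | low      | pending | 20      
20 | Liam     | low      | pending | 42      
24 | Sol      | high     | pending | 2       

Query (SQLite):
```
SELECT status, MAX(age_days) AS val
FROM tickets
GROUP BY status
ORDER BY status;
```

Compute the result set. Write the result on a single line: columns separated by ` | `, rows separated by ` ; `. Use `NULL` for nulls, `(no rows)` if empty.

active | 40 ; open | 38 ; pending | 42

Partition tickets by status; compute MAX(age_days) within each group.
  active: ids {7, 14, 17} → MAX(age_days)=40
  open: ids {2, 16} → MAX(age_days)=38
  pending: ids {10, 18, 20, 24} → MAX(age_days)=42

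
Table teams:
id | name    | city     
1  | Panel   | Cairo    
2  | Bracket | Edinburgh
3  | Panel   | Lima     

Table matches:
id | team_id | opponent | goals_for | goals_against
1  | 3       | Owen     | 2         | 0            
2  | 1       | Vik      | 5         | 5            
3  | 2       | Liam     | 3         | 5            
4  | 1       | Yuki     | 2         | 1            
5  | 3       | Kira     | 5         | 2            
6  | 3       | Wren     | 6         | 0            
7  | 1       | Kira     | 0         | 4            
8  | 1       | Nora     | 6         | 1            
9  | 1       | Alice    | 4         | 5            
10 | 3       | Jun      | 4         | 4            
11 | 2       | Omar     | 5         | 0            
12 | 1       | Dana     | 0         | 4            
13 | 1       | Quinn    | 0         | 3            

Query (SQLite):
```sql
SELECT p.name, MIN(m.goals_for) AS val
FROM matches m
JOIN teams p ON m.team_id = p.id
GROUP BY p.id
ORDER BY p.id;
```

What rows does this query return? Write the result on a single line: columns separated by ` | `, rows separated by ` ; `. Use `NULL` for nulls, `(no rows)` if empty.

Join each matches row to its teams via team_id.
Group joined rows by teams.id; compute MIN(m.goals_for) per group.
  1: ids {2, 4, 7, 8, 9, 12, 13} → MIN(m.goals_for)=0
  2: ids {3, 11} → MIN(m.goals_for)=3
  3: ids {1, 5, 6, 10} → MIN(m.goals_for)=2

Panel | 0 ; Bracket | 3 ; Panel | 2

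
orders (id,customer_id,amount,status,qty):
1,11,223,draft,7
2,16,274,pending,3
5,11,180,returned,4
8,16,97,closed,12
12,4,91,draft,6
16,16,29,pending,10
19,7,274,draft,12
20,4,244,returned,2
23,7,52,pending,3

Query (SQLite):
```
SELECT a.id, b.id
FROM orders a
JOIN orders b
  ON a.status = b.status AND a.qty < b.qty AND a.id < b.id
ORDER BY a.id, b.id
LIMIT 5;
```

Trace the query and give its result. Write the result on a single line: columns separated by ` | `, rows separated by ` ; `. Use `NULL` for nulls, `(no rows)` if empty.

1 | 19 ; 2 | 16 ; 12 | 19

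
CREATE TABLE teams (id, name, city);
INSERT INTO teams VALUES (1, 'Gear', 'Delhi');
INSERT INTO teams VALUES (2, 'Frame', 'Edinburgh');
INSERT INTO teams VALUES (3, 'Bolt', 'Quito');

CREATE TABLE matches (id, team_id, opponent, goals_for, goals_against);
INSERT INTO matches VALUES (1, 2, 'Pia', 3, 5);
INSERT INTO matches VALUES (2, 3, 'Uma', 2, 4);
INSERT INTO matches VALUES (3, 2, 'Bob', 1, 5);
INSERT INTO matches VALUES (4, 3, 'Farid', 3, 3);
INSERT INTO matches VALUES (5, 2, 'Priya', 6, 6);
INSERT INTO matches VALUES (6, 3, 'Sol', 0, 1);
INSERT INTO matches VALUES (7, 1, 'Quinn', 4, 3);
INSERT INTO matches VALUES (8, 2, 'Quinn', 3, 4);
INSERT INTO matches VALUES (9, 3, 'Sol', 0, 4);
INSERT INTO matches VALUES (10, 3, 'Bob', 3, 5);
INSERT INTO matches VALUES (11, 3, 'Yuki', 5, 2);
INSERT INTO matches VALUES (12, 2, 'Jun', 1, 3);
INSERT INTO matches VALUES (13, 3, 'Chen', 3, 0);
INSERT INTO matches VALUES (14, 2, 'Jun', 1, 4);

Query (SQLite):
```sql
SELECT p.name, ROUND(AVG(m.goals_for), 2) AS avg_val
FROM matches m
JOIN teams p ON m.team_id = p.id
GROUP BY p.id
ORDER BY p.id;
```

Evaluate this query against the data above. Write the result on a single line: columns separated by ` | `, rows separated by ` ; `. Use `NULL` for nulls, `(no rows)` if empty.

Gear | 4 ; Frame | 2.5 ; Bolt | 2.29

Join each matches row to its teams via team_id.
Group joined rows by teams.id; compute ROUND(AVG(m.goals_for), 2) per group.
  1: ids {7} → ROUND(AVG(m.goals_for), 2)=4
  2: ids {1, 3, 5, 8, 12, 14} → ROUND(AVG(m.goals_for), 2)=2.5
  3: ids {2, 4, 6, 9, 10, 11, 13} → ROUND(AVG(m.goals_for), 2)=2.29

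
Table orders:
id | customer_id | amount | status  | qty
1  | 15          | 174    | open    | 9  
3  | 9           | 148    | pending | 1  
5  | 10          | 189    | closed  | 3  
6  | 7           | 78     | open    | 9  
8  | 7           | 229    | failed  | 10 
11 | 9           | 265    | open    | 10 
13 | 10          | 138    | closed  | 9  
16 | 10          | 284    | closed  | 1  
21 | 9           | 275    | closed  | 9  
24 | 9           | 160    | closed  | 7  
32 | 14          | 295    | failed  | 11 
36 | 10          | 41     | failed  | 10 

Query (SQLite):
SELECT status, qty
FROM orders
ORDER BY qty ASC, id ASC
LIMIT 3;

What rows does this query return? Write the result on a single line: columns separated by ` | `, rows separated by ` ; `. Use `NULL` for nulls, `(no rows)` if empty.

pending | 1 ; closed | 1 ; closed | 3

Sort by qty asc, tiebreak id asc: (1, id=3), (1, id=16), (3, id=5), (7, id=24), (9, id=1), (9, id=6) …. Take first 3.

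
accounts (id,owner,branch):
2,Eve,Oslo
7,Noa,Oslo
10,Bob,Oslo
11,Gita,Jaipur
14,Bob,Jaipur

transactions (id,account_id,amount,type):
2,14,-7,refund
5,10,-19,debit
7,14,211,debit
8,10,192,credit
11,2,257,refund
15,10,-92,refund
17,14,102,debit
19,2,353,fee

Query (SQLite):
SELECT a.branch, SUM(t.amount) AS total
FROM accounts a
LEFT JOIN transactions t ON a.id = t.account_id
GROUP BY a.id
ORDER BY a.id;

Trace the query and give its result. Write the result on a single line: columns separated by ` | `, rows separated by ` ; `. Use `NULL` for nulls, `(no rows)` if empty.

Oslo | 610 ; Oslo | NULL ; Oslo | 81 ; Jaipur | NULL ; Jaipur | 306

LEFT JOIN keeps every accounts row; unmatched ones get NULL for transactions columns.
Group by accounts.id and compute SUM(t.amount). SUM over an all-NULL group is NULL.
  2: ids {11, 19} → SUM(t.amount)=610
  7: ids {—} → SUM(t.amount)=NULL
  10: ids {5, 8, 15} → SUM(t.amount)=81
  11: ids {—} → SUM(t.amount)=NULL
  14: ids {2, 7, 17} → SUM(t.amount)=306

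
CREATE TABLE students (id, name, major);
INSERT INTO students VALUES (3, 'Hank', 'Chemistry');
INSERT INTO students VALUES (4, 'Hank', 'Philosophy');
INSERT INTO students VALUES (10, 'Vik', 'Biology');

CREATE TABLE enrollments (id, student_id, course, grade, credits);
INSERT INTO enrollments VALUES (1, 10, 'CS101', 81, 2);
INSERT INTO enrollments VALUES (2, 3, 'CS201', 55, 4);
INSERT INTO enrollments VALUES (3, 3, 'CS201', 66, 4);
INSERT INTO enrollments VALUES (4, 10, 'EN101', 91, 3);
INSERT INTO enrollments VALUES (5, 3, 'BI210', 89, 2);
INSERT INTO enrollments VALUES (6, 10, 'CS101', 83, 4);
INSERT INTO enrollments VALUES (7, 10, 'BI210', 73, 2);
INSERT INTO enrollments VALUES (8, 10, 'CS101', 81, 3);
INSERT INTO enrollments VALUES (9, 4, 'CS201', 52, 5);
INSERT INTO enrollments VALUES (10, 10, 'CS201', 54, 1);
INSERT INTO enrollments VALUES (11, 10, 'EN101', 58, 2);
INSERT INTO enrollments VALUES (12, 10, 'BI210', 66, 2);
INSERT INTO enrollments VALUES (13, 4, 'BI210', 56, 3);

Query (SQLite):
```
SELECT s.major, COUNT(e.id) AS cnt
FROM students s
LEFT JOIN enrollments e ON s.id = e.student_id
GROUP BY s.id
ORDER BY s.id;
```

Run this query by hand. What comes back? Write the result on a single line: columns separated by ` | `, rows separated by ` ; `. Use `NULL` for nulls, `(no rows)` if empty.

LEFT JOIN keeps every students row; unmatched ones get NULL for enrollments columns.
Group by students.id and compute COUNT(e.id). COUNT(col) of an all-NULL group is 0.
  3: ids {2, 3, 5} → COUNT(e.id)=3
  4: ids {9, 13} → COUNT(e.id)=2
  10: ids {1, 4, 6, 7, 8, 10, 11, 12} → COUNT(e.id)=8

Chemistry | 3 ; Philosophy | 2 ; Biology | 8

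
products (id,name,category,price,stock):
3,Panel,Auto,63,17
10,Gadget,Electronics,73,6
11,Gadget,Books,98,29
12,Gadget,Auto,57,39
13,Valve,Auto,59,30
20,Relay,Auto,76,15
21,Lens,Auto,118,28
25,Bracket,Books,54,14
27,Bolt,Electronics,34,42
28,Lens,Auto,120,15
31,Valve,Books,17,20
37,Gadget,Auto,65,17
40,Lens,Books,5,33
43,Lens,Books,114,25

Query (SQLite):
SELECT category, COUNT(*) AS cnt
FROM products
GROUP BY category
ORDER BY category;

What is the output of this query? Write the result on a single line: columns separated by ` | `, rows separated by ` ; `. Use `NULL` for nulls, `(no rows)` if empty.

Auto | 7 ; Books | 5 ; Electronics | 2

Partition products by category; compute COUNT(*) within each group.
  Auto: ids {3, 12, 13, 20, 21, 28, 37} → COUNT(*)=7
  Books: ids {11, 25, 31, 40, 43} → COUNT(*)=5
  Electronics: ids {10, 27} → COUNT(*)=2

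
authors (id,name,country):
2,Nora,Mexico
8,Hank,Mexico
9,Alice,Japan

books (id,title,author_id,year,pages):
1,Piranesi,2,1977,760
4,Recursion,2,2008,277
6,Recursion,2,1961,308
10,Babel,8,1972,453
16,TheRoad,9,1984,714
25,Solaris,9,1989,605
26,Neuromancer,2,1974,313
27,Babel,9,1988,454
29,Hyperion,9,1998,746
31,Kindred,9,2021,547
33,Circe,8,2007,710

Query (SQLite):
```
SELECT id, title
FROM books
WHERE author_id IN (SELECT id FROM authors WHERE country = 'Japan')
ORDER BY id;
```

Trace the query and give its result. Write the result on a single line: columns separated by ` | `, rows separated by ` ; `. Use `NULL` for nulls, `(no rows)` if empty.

16 | TheRoad ; 25 | Solaris ; 27 | Babel ; 29 | Hyperion ; 31 | Kindred

Inner query: authors.id where country = 'Japan'.
Outer: keep books rows whose author_id is in that set.
Inner query → {9}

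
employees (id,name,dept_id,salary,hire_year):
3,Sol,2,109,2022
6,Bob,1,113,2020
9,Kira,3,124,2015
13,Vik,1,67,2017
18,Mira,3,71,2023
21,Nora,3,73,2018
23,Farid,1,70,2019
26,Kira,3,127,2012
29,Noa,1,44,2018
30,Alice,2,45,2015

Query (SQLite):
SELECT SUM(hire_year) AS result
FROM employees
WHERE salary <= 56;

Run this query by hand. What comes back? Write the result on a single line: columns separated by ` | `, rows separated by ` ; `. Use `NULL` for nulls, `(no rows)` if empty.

Rows where salary <= 56 → hire_year values: [2018, 2015].
SUM of non-NULL values = 4033.

4033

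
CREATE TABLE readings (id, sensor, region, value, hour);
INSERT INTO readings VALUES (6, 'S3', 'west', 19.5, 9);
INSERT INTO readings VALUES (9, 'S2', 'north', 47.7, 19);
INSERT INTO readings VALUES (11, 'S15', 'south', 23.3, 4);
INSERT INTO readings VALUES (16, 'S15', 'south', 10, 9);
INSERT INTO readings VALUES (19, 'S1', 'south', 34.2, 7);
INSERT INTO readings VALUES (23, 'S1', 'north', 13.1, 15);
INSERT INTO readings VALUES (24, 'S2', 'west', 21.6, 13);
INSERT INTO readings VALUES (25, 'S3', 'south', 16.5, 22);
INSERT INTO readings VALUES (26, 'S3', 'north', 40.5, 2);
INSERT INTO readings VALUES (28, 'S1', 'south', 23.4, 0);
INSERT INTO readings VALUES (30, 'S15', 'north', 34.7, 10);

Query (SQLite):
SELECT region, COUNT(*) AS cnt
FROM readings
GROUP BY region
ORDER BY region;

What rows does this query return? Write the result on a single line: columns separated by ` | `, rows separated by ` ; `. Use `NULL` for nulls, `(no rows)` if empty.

north | 4 ; south | 5 ; west | 2

Partition readings by region; compute COUNT(*) within each group.
  north: ids {9, 23, 26, 30} → COUNT(*)=4
  south: ids {11, 16, 19, 25, 28} → COUNT(*)=5
  west: ids {6, 24} → COUNT(*)=2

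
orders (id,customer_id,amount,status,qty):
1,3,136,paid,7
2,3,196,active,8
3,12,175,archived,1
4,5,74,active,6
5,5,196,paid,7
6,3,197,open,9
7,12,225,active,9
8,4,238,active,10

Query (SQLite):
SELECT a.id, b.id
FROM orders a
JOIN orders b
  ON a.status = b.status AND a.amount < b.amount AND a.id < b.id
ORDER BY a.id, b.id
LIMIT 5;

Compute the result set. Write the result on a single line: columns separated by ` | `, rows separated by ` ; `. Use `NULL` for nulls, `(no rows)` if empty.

1 | 5 ; 2 | 7 ; 2 | 8 ; 4 | 7 ; 4 | 8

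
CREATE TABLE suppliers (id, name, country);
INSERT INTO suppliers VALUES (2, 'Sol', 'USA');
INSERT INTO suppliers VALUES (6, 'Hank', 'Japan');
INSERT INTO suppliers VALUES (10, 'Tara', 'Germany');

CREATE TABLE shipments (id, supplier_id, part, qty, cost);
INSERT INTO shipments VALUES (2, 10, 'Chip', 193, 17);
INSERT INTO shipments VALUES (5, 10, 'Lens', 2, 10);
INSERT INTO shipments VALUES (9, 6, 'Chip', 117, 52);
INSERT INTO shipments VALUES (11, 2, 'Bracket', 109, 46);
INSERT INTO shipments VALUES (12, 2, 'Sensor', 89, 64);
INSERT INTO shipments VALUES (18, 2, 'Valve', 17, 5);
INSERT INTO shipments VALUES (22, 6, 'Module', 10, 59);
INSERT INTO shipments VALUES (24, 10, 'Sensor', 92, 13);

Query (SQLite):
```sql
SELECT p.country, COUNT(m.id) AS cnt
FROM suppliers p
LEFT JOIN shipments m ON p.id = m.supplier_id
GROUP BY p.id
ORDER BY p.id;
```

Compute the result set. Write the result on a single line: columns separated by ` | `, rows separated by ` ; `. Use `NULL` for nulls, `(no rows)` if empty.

LEFT JOIN keeps every suppliers row; unmatched ones get NULL for shipments columns.
Group by suppliers.id and compute COUNT(m.id). COUNT(col) of an all-NULL group is 0.
  2: ids {11, 12, 18} → COUNT(m.id)=3
  6: ids {9, 22} → COUNT(m.id)=2
  10: ids {2, 5, 24} → COUNT(m.id)=3

USA | 3 ; Japan | 2 ; Germany | 3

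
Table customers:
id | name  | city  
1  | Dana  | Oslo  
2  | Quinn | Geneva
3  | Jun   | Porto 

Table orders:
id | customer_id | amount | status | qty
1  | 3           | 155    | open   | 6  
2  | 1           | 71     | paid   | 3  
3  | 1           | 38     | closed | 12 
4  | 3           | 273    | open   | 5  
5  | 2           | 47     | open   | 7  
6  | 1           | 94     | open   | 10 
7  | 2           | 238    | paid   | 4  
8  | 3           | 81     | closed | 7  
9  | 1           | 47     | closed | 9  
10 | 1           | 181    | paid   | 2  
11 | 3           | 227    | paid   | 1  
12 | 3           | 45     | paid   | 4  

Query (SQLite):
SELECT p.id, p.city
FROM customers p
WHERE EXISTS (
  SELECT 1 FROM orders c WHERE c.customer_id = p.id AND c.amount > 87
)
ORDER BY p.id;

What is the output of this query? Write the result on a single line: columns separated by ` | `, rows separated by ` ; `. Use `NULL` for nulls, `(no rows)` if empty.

1 | Oslo ; 2 | Geneva ; 3 | Porto

For each customers row, check whether any orders with matching customer_id has amount > 87.
Keep rows where that is true.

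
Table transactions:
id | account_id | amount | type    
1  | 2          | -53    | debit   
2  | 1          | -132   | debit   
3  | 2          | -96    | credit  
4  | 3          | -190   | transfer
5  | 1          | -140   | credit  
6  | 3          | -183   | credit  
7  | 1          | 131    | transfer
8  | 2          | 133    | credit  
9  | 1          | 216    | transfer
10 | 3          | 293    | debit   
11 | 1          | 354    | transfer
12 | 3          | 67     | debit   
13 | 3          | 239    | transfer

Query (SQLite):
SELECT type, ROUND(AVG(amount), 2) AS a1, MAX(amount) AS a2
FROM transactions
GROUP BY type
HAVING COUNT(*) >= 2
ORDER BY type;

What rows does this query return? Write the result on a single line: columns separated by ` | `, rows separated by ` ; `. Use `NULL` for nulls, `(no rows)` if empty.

credit | -71.5 | 133 ; debit | 43.75 | 293 ; transfer | 150 | 354

Group transactions by type.
Per group compute: ROUND(AVG(amount), 2), MAX(amount).
HAVING: drop groups with fewer than 2 rows.
  credit: ids {3, 5, 6, 8} → ROUND(AVG(amount), 2)=-71.5, MAX(amount)=133
  debit: ids {1, 2, 10, 12} → ROUND(AVG(amount), 2)=43.75, MAX(amount)=293
  transfer: ids {4, 7, 9, 11, 13} → ROUND(AVG(amount), 2)=150, MAX(amount)=354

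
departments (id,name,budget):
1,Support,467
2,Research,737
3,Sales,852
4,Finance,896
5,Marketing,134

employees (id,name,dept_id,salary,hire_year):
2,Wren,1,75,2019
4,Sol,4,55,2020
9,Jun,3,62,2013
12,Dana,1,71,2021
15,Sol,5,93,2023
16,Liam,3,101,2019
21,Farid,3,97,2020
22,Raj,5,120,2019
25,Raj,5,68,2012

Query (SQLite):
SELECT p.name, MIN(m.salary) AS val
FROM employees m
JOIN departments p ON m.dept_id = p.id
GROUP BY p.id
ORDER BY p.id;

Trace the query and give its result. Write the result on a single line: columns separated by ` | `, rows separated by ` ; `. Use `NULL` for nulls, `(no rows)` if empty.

Join each employees row to its departments via dept_id.
Group joined rows by departments.id; compute MIN(m.salary) per group.
  1: ids {2, 12} → MIN(m.salary)=71
  3: ids {9, 16, 21} → MIN(m.salary)=62
  4: ids {4} → MIN(m.salary)=55
  5: ids {15, 22, 25} → MIN(m.salary)=68

Support | 71 ; Sales | 62 ; Finance | 55 ; Marketing | 68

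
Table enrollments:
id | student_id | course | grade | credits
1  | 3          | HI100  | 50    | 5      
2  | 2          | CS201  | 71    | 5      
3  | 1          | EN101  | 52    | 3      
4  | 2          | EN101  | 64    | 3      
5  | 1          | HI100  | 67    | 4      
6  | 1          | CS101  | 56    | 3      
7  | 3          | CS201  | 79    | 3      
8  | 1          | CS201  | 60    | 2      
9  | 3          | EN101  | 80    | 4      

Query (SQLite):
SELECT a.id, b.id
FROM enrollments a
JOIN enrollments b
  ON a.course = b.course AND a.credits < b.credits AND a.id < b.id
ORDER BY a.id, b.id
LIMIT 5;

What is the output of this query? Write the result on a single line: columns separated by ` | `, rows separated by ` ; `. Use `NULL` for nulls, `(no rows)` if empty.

Pairs (a,b) with same course, a.credits < b.credits, a.id < b.id.
course groups: CS101:{6} CS201:{2,7,8} EN101:{3,4,9} HI100:{1,5}
Ordered by (a.id, b.id); first 5.

3 | 9 ; 4 | 9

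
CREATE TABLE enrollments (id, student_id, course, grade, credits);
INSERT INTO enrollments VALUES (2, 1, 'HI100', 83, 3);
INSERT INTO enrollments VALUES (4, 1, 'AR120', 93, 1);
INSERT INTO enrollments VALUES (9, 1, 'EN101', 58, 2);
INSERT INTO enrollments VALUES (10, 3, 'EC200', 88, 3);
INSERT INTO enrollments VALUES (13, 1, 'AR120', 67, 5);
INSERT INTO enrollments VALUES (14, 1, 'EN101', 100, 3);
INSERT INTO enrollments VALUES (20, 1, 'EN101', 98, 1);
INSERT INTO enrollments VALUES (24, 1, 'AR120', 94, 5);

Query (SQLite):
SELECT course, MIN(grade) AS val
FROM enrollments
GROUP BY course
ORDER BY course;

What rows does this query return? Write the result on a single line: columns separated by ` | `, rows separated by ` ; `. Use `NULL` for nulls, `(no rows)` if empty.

Partition enrollments by course; compute MIN(grade) within each group.
  AR120: ids {4, 13, 24} → MIN(grade)=67
  EC200: ids {10} → MIN(grade)=88
  EN101: ids {9, 14, 20} → MIN(grade)=58
  HI100: ids {2} → MIN(grade)=83

AR120 | 67 ; EC200 | 88 ; EN101 | 58 ; HI100 | 83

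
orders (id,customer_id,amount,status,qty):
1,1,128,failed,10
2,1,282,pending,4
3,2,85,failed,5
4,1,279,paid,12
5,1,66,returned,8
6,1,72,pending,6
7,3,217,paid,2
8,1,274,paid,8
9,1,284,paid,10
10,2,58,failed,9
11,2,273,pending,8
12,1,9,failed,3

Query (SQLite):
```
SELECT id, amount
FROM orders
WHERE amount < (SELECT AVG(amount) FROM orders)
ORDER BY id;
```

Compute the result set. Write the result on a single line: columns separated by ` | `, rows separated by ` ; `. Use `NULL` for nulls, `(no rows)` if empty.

1 | 128 ; 3 | 85 ; 5 | 66 ; 6 | 72 ; 10 | 58 ; 12 | 9

Scalar subquery: AVG(amount) over all orders rows = 168.916667 (≈; comparison uses full precision).
Keep rows where amount < that value.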